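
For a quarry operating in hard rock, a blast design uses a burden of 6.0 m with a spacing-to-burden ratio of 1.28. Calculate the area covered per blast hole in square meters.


46.08 m^2

First, find the spacing:
Spacing = burden * ratio = 6.0 * 1.28
= 7.68 m
Then, calculate the area:
Area = burden * spacing = 6.0 * 7.68
= 46.08 m^2


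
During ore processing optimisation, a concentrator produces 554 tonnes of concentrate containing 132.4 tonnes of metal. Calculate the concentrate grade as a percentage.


23.8989%

Grade = (metal in concentrate / concentrate mass) * 100
= (132.4 / 554) * 100
= 0.2389891697 * 100
= 23.8989%


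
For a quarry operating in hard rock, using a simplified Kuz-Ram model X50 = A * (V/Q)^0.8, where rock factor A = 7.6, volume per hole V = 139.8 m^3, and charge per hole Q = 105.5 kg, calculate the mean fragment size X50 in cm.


Compute V/Q:
V/Q = 139.8 / 105.5 = 1.325118483
Raise to the power 0.8:
(V/Q)^0.8 = 1.325118483^0.8 = 1.252575087
Multiply by A:
X50 = 7.6 * 1.252575087
= 9.5196 cm

9.5196 cm


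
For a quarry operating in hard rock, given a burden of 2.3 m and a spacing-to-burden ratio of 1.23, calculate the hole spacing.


2.829 m

Spacing = burden * ratio
= 2.3 * 1.23
= 2.829 m


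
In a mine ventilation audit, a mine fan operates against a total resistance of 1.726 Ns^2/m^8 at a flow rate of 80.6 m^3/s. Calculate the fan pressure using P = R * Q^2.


11212.7174 Pa

Compute Q^2:
Q^2 = 80.6^2 = 6496.36
Compute pressure:
P = R * Q^2 = 1.726 * 6496.36
= 11212.7174 Pa


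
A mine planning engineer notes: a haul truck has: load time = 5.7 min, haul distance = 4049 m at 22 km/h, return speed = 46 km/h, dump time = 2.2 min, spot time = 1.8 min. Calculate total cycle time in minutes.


Convert haul speed to m/min: 22 * 1000/60 = 366.6666667 m/min
Haul time = 4049 / 366.6666667 = 11.04272727 min
Convert return speed to m/min: 46 * 1000/60 = 766.6666667 m/min
Return time = 4049 / 766.6666667 = 5.281304348 min
Total cycle time:
= 5.7 + 11.04272727 + 2.2 + 5.281304348 + 1.8
= 26.024 min

26.024 min


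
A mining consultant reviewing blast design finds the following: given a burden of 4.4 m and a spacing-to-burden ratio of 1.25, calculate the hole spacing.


5.5 m

Spacing = burden * ratio
= 4.4 * 1.25
= 5.5 m


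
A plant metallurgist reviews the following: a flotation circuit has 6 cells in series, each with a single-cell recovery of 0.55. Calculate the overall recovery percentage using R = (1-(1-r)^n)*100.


Complement of single-cell recovery:
1 - r = 1 - 0.55 = 0.45
Raise to power n:
(1 - r)^6 = 0.45^6 = 0.008303765625
Overall recovery:
R = (1 - 0.008303765625) * 100
= 99.1696%

99.1696%


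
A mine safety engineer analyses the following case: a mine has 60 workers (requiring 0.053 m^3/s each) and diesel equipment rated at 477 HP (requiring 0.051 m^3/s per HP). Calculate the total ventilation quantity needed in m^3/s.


27.507 m^3/s

Airflow for workers:
Q_people = 60 * 0.053 = 3.18 m^3/s
Airflow for diesel equipment:
Q_diesel = 477 * 0.051 = 24.327 m^3/s
Total ventilation:
Q_total = 3.18 + 24.327
= 27.507 m^3/s


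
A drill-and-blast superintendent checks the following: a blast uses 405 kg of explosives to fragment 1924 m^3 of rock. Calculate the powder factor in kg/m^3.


Powder factor = explosive mass / rock volume
= 405 / 1924
= 0.2105 kg/m^3

0.2105 kg/m^3


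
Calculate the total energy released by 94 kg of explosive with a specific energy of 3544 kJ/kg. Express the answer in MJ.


Energy = mass * specific_energy / 1000
= 94 * 3544 / 1000
= 333136 / 1000
= 333.136 MJ

333.136 MJ


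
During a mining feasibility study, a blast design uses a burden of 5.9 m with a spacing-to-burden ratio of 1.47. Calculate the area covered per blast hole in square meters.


51.1707 m^2

First, find the spacing:
Spacing = burden * ratio = 5.9 * 1.47
= 8.673 m
Then, calculate the area:
Area = burden * spacing = 5.9 * 8.673
= 51.1707 m^2


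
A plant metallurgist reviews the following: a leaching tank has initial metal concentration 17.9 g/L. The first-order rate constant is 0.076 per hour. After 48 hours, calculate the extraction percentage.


Compute the exponent:
-k * t = -0.076 * 48 = -3.648
Remaining concentration:
C = 17.9 * exp(-3.648)
= 17.9 * 0.02604316305
= 0.4661726187 g/L
Extracted = 17.9 - 0.4661726187 = 17.43382738 g/L
Extraction % = 17.43382738 / 17.9 * 100
= 97.3957%

97.3957%


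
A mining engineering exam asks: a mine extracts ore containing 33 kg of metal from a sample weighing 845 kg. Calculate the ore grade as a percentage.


Ore grade = (metal mass / ore mass) * 100
= (33 / 845) * 100
= 0.03905325444 * 100
= 3.9053%

3.9053%


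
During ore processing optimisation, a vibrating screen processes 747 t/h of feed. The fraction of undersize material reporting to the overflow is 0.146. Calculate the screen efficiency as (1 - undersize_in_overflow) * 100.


Screen efficiency = (1 - fraction of undersize in overflow) * 100
= (1 - 0.146) * 100
= 0.854 * 100
= 85.4%

85.4%


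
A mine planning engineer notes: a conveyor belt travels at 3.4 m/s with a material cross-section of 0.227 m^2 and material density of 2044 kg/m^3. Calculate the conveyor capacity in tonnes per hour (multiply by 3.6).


Volumetric flow = speed * area
= 3.4 * 0.227 = 0.7718 m^3/s
Mass flow = volumetric * density
= 0.7718 * 2044 = 1577.5592 kg/s
Convert to t/h: multiply by 3.6
Capacity = 1577.5592 * 3.6
= 5679.2131 t/h

5679.2131 t/h


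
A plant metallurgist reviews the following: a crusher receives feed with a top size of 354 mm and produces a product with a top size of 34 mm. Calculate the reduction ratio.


10.4118

Reduction ratio = feed size / product size
= 354 / 34
= 10.4118


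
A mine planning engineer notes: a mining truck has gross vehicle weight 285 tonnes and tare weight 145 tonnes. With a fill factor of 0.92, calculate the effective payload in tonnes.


Maximum payload = gross - tare
= 285 - 145 = 140 tonnes
Effective payload = max payload * fill factor
= 140 * 0.92
= 128.8 tonnes

128.8 tonnes


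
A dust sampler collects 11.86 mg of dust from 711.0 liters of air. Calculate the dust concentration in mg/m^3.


Convert liters to m^3: 1 m^3 = 1000 L
Concentration = mass / volume * 1000
= 11.86 / 711.0 * 1000
= 0.01668073136 * 1000
= 16.6807 mg/m^3

16.6807 mg/m^3


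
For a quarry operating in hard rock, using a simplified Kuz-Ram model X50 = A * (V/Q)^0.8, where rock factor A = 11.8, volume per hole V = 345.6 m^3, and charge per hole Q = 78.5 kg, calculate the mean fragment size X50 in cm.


38.6229 cm

Compute V/Q:
V/Q = 345.6 / 78.5 = 4.402547771
Raise to the power 0.8:
(V/Q)^0.8 = 4.402547771^0.8 = 3.273130053
Multiply by A:
X50 = 11.8 * 3.273130053
= 38.6229 cm


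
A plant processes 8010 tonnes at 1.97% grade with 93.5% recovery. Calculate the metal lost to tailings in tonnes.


Total metal in feed:
= 8010 * 1.97 / 100 = 157.797 tonnes
Metal recovered:
= 157.797 * 93.5 / 100 = 147.540195 tonnes
Metal lost to tailings:
= 157.797 - 147.540195
= 10.2568 tonnes

10.2568 tonnes


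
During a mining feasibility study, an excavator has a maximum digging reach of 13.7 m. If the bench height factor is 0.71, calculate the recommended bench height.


9.727 m

Bench height = reach * factor
= 13.7 * 0.71
= 9.727 m


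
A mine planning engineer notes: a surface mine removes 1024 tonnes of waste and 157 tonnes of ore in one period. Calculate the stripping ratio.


6.5223

Stripping ratio = waste tonnage / ore tonnage
= 1024 / 157
= 6.5223


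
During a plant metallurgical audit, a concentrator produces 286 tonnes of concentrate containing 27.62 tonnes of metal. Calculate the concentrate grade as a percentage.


9.6573%

Grade = (metal in concentrate / concentrate mass) * 100
= (27.62 / 286) * 100
= 0.09657342657 * 100
= 9.6573%


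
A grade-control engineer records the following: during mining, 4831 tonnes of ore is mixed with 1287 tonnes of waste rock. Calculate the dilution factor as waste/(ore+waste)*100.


21.0363%

Total material = ore + waste
= 4831 + 1287 = 6118 tonnes
Dilution = waste / total * 100
= 1287 / 6118 * 100
= 0.2103628637 * 100
= 21.0363%


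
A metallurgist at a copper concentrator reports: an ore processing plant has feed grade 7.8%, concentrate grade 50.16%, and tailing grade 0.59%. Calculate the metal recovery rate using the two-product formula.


Using the two-product formula:
R = 100 * c * (f - t) / (f * (c - t))
Numerator = 100 * 50.16 * (7.8 - 0.59)
= 100 * 50.16 * 7.21
= 36165.36
Denominator = 7.8 * (50.16 - 0.59)
= 7.8 * 49.57
= 386.646
R = 36165.36 / 386.646
= 93.5361%

93.5361%


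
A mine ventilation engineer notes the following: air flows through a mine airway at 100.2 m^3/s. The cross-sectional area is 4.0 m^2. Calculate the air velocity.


25.05 m/s

Velocity = flow rate / cross-sectional area
= 100.2 / 4.0
= 25.05 m/s


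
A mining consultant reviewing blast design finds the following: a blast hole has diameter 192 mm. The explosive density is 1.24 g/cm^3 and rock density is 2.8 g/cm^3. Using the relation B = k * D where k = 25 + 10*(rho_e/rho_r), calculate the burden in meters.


First, compute k:
rho_e / rho_r = 1.24 / 2.8 = 0.4428571429
k = 25 + 10 * 0.4428571429 = 29.42857143
Then, compute burden:
B = k * D / 1000 = 29.42857143 * 192 / 1000
= 5650.285714 / 1000
= 5.6503 m

5.6503 m


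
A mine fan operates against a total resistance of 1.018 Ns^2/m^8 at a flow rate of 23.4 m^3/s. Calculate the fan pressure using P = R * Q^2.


557.4161 Pa

Compute Q^2:
Q^2 = 23.4^2 = 547.56
Compute pressure:
P = R * Q^2 = 1.018 * 547.56
= 557.4161 Pa


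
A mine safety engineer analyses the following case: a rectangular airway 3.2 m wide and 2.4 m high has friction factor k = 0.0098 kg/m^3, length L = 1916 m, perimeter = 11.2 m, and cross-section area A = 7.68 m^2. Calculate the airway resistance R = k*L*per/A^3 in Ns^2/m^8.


Compute the numerator:
k * L * per = 0.0098 * 1916 * 11.2
= 210.30016
Compute the denominator:
A^3 = 7.68^3 = 452.984832
Resistance:
R = 210.30016 / 452.984832
= 0.4643 Ns^2/m^8

0.4643 Ns^2/m^8


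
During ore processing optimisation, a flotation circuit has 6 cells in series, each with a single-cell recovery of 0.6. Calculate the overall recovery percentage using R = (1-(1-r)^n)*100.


99.5904%

Complement of single-cell recovery:
1 - r = 1 - 0.6 = 0.4
Raise to power n:
(1 - r)^6 = 0.4^6 = 0.004096
Overall recovery:
R = (1 - 0.004096) * 100
= 99.5904%


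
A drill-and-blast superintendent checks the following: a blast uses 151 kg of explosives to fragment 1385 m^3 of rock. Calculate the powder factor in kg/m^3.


0.109 kg/m^3

Powder factor = explosive mass / rock volume
= 151 / 1385
= 0.109 kg/m^3


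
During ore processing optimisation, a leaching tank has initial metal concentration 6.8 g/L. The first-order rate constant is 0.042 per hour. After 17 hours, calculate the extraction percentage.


51.0318%

Compute the exponent:
-k * t = -0.042 * 17 = -0.714
Remaining concentration:
C = 6.8 * exp(-0.714)
= 6.8 * 0.4896815486
= 3.32983453 g/L
Extracted = 6.8 - 3.32983453 = 3.47016547 g/L
Extraction % = 3.47016547 / 6.8 * 100
= 51.0318%


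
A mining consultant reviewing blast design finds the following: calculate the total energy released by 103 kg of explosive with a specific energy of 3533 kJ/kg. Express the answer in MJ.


Energy = mass * specific_energy / 1000
= 103 * 3533 / 1000
= 363899 / 1000
= 363.899 MJ

363.899 MJ


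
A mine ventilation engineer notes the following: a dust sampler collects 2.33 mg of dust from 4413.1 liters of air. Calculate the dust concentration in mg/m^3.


0.528 mg/m^3

Convert liters to m^3: 1 m^3 = 1000 L
Concentration = mass / volume * 1000
= 2.33 / 4413.1 * 1000
= 0.0005279735333 * 1000
= 0.528 mg/m^3


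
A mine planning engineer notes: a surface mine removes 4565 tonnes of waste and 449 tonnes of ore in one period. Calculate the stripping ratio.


10.167

Stripping ratio = waste tonnage / ore tonnage
= 4565 / 449
= 10.167


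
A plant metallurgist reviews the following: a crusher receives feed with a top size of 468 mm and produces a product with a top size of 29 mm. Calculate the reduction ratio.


16.1379

Reduction ratio = feed size / product size
= 468 / 29
= 16.1379


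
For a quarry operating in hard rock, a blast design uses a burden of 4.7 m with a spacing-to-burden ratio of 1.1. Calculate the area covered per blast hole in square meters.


24.299 m^2

First, find the spacing:
Spacing = burden * ratio = 4.7 * 1.1
= 5.17 m
Then, calculate the area:
Area = burden * spacing = 4.7 * 5.17
= 24.299 m^2


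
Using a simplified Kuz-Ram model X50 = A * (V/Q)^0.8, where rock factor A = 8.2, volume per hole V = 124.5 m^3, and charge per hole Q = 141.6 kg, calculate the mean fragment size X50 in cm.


7.3977 cm

Compute V/Q:
V/Q = 124.5 / 141.6 = 0.8792372881
Raise to the power 0.8:
(V/Q)^0.8 = 0.8792372881^0.8 = 0.9021627234
Multiply by A:
X50 = 8.2 * 0.9021627234
= 7.3977 cm


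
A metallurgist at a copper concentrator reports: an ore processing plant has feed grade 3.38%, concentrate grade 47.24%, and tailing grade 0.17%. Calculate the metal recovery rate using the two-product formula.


95.3134%

Using the two-product formula:
R = 100 * c * (f - t) / (f * (c - t))
Numerator = 100 * 47.24 * (3.38 - 0.17)
= 100 * 47.24 * 3.21
= 15164.04
Denominator = 3.38 * (47.24 - 0.17)
= 3.38 * 47.07
= 159.0966
R = 15164.04 / 159.0966
= 95.3134%


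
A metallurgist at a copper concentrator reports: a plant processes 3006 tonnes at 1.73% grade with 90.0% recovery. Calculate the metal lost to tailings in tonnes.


Total metal in feed:
= 3006 * 1.73 / 100 = 52.0038 tonnes
Metal recovered:
= 52.0038 * 90.0 / 100 = 46.80342 tonnes
Metal lost to tailings:
= 52.0038 - 46.80342
= 5.2004 tonnes

5.2004 tonnes


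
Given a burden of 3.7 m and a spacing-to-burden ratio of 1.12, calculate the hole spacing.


Spacing = burden * ratio
= 3.7 * 1.12
= 4.144 m

4.144 m


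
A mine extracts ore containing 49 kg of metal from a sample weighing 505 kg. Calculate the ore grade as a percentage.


9.703%

Ore grade = (metal mass / ore mass) * 100
= (49 / 505) * 100
= 0.09702970297 * 100
= 9.703%


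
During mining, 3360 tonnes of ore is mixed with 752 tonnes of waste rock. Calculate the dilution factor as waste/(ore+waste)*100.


Total material = ore + waste
= 3360 + 752 = 4112 tonnes
Dilution = waste / total * 100
= 752 / 4112 * 100
= 0.1828793774 * 100
= 18.2879%

18.2879%


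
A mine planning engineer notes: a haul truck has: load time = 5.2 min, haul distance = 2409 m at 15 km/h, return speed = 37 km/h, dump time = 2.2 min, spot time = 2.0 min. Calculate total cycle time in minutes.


Convert haul speed to m/min: 15 * 1000/60 = 250 m/min
Haul time = 2409 / 250 = 9.636 min
Convert return speed to m/min: 37 * 1000/60 = 616.6666667 m/min
Return time = 2409 / 616.6666667 = 3.906486486 min
Total cycle time:
= 5.2 + 9.636 + 2.2 + 3.906486486 + 2.0
= 22.9425 min

22.9425 min


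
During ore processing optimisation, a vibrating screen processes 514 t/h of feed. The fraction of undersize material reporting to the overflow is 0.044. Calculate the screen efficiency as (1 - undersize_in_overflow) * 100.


95.6%

Screen efficiency = (1 - fraction of undersize in overflow) * 100
= (1 - 0.044) * 100
= 0.956 * 100
= 95.6%


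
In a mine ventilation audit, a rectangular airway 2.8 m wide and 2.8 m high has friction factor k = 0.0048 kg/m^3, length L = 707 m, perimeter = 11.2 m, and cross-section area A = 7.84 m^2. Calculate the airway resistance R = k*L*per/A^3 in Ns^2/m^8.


Compute the numerator:
k * L * per = 0.0048 * 707 * 11.2
= 38.00832
Compute the denominator:
A^3 = 7.84^3 = 481.890304
Resistance:
R = 38.00832 / 481.890304
= 0.0789 Ns^2/m^8

0.0789 Ns^2/m^8


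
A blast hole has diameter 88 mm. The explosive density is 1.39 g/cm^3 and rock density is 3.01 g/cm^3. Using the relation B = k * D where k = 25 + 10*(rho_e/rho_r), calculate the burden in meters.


First, compute k:
rho_e / rho_r = 1.39 / 3.01 = 0.4617940199
k = 25 + 10 * 0.4617940199 = 29.6179402
Then, compute burden:
B = k * D / 1000 = 29.6179402 * 88 / 1000
= 2606.378738 / 1000
= 2.6064 m

2.6064 m


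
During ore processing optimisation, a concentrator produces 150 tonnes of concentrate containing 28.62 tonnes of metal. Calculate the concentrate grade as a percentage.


19.08%

Grade = (metal in concentrate / concentrate mass) * 100
= (28.62 / 150) * 100
= 0.1908 * 100
= 19.08%


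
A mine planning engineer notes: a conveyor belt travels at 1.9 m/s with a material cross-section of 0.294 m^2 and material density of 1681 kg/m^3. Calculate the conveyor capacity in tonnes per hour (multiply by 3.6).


Volumetric flow = speed * area
= 1.9 * 0.294 = 0.5586 m^3/s
Mass flow = volumetric * density
= 0.5586 * 1681 = 939.0066 kg/s
Convert to t/h: multiply by 3.6
Capacity = 939.0066 * 3.6
= 3380.4238 t/h

3380.4238 t/h


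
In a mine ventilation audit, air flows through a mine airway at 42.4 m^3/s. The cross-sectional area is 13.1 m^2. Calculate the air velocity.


Velocity = flow rate / cross-sectional area
= 42.4 / 13.1
= 3.2366 m/s

3.2366 m/s


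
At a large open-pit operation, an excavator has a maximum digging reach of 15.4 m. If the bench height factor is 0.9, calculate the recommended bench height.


Bench height = reach * factor
= 15.4 * 0.9
= 13.86 m

13.86 m


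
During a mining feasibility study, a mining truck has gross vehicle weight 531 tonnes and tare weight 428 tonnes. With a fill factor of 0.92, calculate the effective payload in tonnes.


Maximum payload = gross - tare
= 531 - 428 = 103 tonnes
Effective payload = max payload * fill factor
= 103 * 0.92
= 94.76 tonnes

94.76 tonnes


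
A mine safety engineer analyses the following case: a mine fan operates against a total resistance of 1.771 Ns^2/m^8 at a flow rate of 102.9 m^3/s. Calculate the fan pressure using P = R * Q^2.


18752.0741 Pa

Compute Q^2:
Q^2 = 102.9^2 = 10588.41
Compute pressure:
P = R * Q^2 = 1.771 * 10588.41
= 18752.0741 Pa


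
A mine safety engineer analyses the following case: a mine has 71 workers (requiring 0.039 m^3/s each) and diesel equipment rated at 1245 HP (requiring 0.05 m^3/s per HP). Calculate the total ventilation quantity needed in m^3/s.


65.019 m^3/s

Airflow for workers:
Q_people = 71 * 0.039 = 2.769 m^3/s
Airflow for diesel equipment:
Q_diesel = 1245 * 0.05 = 62.25 m^3/s
Total ventilation:
Q_total = 2.769 + 62.25
= 65.019 m^3/s


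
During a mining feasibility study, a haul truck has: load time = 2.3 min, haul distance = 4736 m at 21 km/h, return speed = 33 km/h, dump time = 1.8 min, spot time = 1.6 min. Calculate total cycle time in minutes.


Convert haul speed to m/min: 21 * 1000/60 = 350 m/min
Haul time = 4736 / 350 = 13.53142857 min
Convert return speed to m/min: 33 * 1000/60 = 550 m/min
Return time = 4736 / 550 = 8.610909091 min
Total cycle time:
= 2.3 + 13.53142857 + 1.8 + 8.610909091 + 1.6
= 27.8423 min

27.8423 min


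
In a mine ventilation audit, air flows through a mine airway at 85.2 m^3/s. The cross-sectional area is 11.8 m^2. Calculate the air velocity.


7.2203 m/s

Velocity = flow rate / cross-sectional area
= 85.2 / 11.8
= 7.2203 m/s


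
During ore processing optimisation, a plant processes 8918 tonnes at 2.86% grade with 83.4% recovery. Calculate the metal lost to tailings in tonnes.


42.3391 tonnes

Total metal in feed:
= 8918 * 2.86 / 100 = 255.0548 tonnes
Metal recovered:
= 255.0548 * 83.4 / 100 = 212.7157032 tonnes
Metal lost to tailings:
= 255.0548 - 212.7157032
= 42.3391 tonnes


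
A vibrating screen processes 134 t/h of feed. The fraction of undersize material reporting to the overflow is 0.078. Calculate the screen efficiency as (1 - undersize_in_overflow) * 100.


Screen efficiency = (1 - fraction of undersize in overflow) * 100
= (1 - 0.078) * 100
= 0.922 * 100
= 92.2%

92.2%


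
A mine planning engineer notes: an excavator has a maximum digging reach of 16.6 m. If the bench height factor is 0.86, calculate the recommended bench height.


14.276 m

Bench height = reach * factor
= 16.6 * 0.86
= 14.276 m


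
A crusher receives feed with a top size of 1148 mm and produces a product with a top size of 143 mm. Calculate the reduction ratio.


8.028

Reduction ratio = feed size / product size
= 1148 / 143
= 8.028


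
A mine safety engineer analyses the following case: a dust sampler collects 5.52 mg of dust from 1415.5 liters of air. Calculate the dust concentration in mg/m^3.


Convert liters to m^3: 1 m^3 = 1000 L
Concentration = mass / volume * 1000
= 5.52 / 1415.5 * 1000
= 0.003899682091 * 1000
= 3.8997 mg/m^3

3.8997 mg/m^3


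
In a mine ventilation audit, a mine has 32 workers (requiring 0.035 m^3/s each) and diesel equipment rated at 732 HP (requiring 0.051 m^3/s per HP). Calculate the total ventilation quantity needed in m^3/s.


38.452 m^3/s

Airflow for workers:
Q_people = 32 * 0.035 = 1.12 m^3/s
Airflow for diesel equipment:
Q_diesel = 732 * 0.051 = 37.332 m^3/s
Total ventilation:
Q_total = 1.12 + 37.332
= 38.452 m^3/s


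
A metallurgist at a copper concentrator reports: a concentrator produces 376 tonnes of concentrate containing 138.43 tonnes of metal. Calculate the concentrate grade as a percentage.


36.8165%

Grade = (metal in concentrate / concentrate mass) * 100
= (138.43 / 376) * 100
= 0.3681648936 * 100
= 36.8165%


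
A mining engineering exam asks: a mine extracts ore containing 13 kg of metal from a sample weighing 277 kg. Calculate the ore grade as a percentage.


4.6931%

Ore grade = (metal mass / ore mass) * 100
= (13 / 277) * 100
= 0.04693140794 * 100
= 4.6931%


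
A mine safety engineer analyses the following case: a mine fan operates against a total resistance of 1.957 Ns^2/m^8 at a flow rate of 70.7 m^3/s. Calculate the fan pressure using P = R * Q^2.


9782.0449 Pa

Compute Q^2:
Q^2 = 70.7^2 = 4998.49
Compute pressure:
P = R * Q^2 = 1.957 * 4998.49
= 9782.0449 Pa


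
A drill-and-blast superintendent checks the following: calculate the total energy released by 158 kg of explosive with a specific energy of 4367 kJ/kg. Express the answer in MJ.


Energy = mass * specific_energy / 1000
= 158 * 4367 / 1000
= 689986 / 1000
= 689.986 MJ

689.986 MJ


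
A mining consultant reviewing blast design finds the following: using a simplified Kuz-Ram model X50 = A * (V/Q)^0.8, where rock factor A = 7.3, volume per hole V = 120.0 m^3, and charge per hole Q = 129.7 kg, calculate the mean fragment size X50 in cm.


Compute V/Q:
V/Q = 120.0 / 129.7 = 0.9252120278
Raise to the power 0.8:
(V/Q)^0.8 = 0.9252120278^0.8 = 0.9397081987
Multiply by A:
X50 = 7.3 * 0.9397081987
= 6.8599 cm

6.8599 cm


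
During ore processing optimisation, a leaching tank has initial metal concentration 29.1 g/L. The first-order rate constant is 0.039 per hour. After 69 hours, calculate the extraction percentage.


93.2187%

Compute the exponent:
-k * t = -0.039 * 69 = -2.691
Remaining concentration:
C = 29.1 * exp(-2.691)
= 29.1 * 0.06781309236
= 1.973360988 g/L
Extracted = 29.1 - 1.973360988 = 27.12663901 g/L
Extraction % = 27.12663901 / 29.1 * 100
= 93.2187%


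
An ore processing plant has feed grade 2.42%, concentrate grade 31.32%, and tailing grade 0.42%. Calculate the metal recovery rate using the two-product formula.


83.768%

Using the two-product formula:
R = 100 * c * (f - t) / (f * (c - t))
Numerator = 100 * 31.32 * (2.42 - 0.42)
= 100 * 31.32 * 2.0
= 6264.0
Denominator = 2.42 * (31.32 - 0.42)
= 2.42 * 30.9
= 74.778
R = 6264.0 / 74.778
= 83.768%


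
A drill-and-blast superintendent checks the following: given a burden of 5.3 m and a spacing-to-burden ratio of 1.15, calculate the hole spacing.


Spacing = burden * ratio
= 5.3 * 1.15
= 6.095 m

6.095 m


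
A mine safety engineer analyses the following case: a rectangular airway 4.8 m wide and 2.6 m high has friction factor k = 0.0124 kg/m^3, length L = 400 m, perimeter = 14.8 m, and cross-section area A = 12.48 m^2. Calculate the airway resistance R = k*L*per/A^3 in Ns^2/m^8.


0.0378 Ns^2/m^8

Compute the numerator:
k * L * per = 0.0124 * 400 * 14.8
= 73.408
Compute the denominator:
A^3 = 12.48^3 = 1943.764992
Resistance:
R = 73.408 / 1943.764992
= 0.0378 Ns^2/m^8


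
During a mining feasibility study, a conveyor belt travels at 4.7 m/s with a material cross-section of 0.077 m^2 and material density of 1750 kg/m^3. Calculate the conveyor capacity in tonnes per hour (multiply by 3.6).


2279.97 t/h

Volumetric flow = speed * area
= 4.7 * 0.077 = 0.3619 m^3/s
Mass flow = volumetric * density
= 0.3619 * 1750 = 633.325 kg/s
Convert to t/h: multiply by 3.6
Capacity = 633.325 * 3.6
= 2279.97 t/h


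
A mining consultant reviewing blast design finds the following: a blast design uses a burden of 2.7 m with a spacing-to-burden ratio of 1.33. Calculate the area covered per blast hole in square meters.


First, find the spacing:
Spacing = burden * ratio = 2.7 * 1.33
= 3.591 m
Then, calculate the area:
Area = burden * spacing = 2.7 * 3.591
= 9.6957 m^2

9.6957 m^2


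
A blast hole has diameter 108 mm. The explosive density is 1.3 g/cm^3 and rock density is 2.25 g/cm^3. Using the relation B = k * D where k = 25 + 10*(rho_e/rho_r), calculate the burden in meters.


3.324 m

First, compute k:
rho_e / rho_r = 1.3 / 2.25 = 0.5777777778
k = 25 + 10 * 0.5777777778 = 30.77777778
Then, compute burden:
B = k * D / 1000 = 30.77777778 * 108 / 1000
= 3324 / 1000
= 3.324 m


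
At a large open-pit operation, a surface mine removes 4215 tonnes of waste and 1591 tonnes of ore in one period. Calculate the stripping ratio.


Stripping ratio = waste tonnage / ore tonnage
= 4215 / 1591
= 2.6493

2.6493


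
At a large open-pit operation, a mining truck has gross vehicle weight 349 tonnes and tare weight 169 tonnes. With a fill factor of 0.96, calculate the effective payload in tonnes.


Maximum payload = gross - tare
= 349 - 169 = 180 tonnes
Effective payload = max payload * fill factor
= 180 * 0.96
= 172.8 tonnes

172.8 tonnes


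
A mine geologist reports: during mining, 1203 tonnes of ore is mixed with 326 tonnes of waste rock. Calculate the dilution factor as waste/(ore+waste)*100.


Total material = ore + waste
= 1203 + 326 = 1529 tonnes
Dilution = waste / total * 100
= 326 / 1529 * 100
= 0.2132112492 * 100
= 21.3211%

21.3211%


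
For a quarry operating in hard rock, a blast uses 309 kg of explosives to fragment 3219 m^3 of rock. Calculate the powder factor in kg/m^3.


Powder factor = explosive mass / rock volume
= 309 / 3219
= 0.096 kg/m^3

0.096 kg/m^3


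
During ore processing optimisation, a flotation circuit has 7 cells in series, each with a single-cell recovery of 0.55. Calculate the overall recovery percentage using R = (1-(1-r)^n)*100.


Complement of single-cell recovery:
1 - r = 1 - 0.55 = 0.45
Raise to power n:
(1 - r)^7 = 0.45^7 = 0.003736694531
Overall recovery:
R = (1 - 0.003736694531) * 100
= 99.6263%

99.6263%


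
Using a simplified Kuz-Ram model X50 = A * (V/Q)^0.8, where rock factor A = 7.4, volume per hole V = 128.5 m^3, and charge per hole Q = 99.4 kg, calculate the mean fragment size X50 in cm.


Compute V/Q:
V/Q = 128.5 / 99.4 = 1.292756539
Raise to the power 0.8:
(V/Q)^0.8 = 1.292756539^0.8 = 1.228042493
Multiply by A:
X50 = 7.4 * 1.228042493
= 9.0875 cm

9.0875 cm


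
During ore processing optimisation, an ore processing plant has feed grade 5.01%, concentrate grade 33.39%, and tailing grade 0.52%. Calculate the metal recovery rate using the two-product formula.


Using the two-product formula:
R = 100 * c * (f - t) / (f * (c - t))
Numerator = 100 * 33.39 * (5.01 - 0.52)
= 100 * 33.39 * 4.49
= 14992.11
Denominator = 5.01 * (33.39 - 0.52)
= 5.01 * 32.87
= 164.6787
R = 14992.11 / 164.6787
= 91.0385%

91.0385%


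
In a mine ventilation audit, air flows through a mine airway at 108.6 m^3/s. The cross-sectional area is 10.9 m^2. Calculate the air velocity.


Velocity = flow rate / cross-sectional area
= 108.6 / 10.9
= 9.9633 m/s

9.9633 m/s


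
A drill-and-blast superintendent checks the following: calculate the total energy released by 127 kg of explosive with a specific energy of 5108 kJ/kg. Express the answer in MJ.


648.716 MJ

Energy = mass * specific_energy / 1000
= 127 * 5108 / 1000
= 648716 / 1000
= 648.716 MJ


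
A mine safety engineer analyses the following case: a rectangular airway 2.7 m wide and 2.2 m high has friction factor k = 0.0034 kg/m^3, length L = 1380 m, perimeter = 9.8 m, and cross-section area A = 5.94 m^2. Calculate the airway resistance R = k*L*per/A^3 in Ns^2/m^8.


0.2194 Ns^2/m^8

Compute the numerator:
k * L * per = 0.0034 * 1380 * 9.8
= 45.9816
Compute the denominator:
A^3 = 5.94^3 = 209.584584
Resistance:
R = 45.9816 / 209.584584
= 0.2194 Ns^2/m^8


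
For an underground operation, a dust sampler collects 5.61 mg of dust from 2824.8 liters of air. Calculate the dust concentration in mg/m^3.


Convert liters to m^3: 1 m^3 = 1000 L
Concentration = mass / volume * 1000
= 5.61 / 2824.8 * 1000
= 0.001985981308 * 1000
= 1.986 mg/m^3

1.986 mg/m^3


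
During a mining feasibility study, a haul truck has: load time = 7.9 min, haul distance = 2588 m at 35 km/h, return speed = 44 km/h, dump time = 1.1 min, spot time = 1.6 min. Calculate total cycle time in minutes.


Convert haul speed to m/min: 35 * 1000/60 = 583.3333333 m/min
Haul time = 2588 / 583.3333333 = 4.436571429 min
Convert return speed to m/min: 44 * 1000/60 = 733.3333333 m/min
Return time = 2588 / 733.3333333 = 3.529090909 min
Total cycle time:
= 7.9 + 4.436571429 + 1.1 + 3.529090909 + 1.6
= 18.5657 min

18.5657 min


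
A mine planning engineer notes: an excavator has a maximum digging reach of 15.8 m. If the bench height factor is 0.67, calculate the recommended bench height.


10.586 m

Bench height = reach * factor
= 15.8 * 0.67
= 10.586 m


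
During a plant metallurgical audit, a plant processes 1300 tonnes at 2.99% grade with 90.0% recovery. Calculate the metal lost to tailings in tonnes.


Total metal in feed:
= 1300 * 2.99 / 100 = 38.87 tonnes
Metal recovered:
= 38.87 * 90.0 / 100 = 34.983 tonnes
Metal lost to tailings:
= 38.87 - 34.983
= 3.887 tonnes

3.887 tonnes


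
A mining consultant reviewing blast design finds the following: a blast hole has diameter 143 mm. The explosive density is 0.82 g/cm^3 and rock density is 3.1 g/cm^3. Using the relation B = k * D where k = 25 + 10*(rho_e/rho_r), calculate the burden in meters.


First, compute k:
rho_e / rho_r = 0.82 / 3.1 = 0.264516129
k = 25 + 10 * 0.264516129 = 27.64516129
Then, compute burden:
B = k * D / 1000 = 27.64516129 * 143 / 1000
= 3953.258065 / 1000
= 3.9533 m

3.9533 m


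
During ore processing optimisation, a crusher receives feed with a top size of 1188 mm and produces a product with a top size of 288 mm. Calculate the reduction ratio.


Reduction ratio = feed size / product size
= 1188 / 288
= 4.125

4.125


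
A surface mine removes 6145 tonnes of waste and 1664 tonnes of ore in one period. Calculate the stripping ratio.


3.6929

Stripping ratio = waste tonnage / ore tonnage
= 6145 / 1664
= 3.6929


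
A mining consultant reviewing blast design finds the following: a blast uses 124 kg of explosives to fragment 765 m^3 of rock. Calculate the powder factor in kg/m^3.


Powder factor = explosive mass / rock volume
= 124 / 765
= 0.1621 kg/m^3

0.1621 kg/m^3


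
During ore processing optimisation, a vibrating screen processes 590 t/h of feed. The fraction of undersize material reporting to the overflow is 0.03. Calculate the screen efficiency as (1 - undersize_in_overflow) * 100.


Screen efficiency = (1 - fraction of undersize in overflow) * 100
= (1 - 0.03) * 100
= 0.97 * 100
= 97.0%

97.0%


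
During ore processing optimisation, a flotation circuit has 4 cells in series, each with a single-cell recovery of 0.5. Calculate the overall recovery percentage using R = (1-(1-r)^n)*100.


93.75%

Complement of single-cell recovery:
1 - r = 1 - 0.5 = 0.5
Raise to power n:
(1 - r)^4 = 0.5^4 = 0.0625
Overall recovery:
R = (1 - 0.0625) * 100
= 93.75%


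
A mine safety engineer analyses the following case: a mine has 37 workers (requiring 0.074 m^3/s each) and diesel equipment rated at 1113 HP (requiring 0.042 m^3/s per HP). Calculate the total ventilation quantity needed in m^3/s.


Airflow for workers:
Q_people = 37 * 0.074 = 2.738 m^3/s
Airflow for diesel equipment:
Q_diesel = 1113 * 0.042 = 46.746 m^3/s
Total ventilation:
Q_total = 2.738 + 46.746
= 49.484 m^3/s

49.484 m^3/s


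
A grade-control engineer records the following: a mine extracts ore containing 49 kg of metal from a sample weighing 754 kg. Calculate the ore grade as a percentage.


Ore grade = (metal mass / ore mass) * 100
= (49 / 754) * 100
= 0.0649867374 * 100
= 6.4987%

6.4987%


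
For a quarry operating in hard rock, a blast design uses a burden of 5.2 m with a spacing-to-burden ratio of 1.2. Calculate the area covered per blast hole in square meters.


32.448 m^2

First, find the spacing:
Spacing = burden * ratio = 5.2 * 1.2
= 6.24 m
Then, calculate the area:
Area = burden * spacing = 5.2 * 6.24
= 32.448 m^2


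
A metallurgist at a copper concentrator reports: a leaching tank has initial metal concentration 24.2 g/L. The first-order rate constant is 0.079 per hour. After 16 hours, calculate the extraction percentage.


Compute the exponent:
-k * t = -0.079 * 16 = -1.264
Remaining concentration:
C = 24.2 * exp(-1.264)
= 24.2 * 0.2825216766
= 6.837024574 g/L
Extracted = 24.2 - 6.837024574 = 17.36297543 g/L
Extraction % = 17.36297543 / 24.2 * 100
= 71.7478%

71.7478%


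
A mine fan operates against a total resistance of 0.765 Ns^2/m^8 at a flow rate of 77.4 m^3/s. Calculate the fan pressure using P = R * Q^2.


Compute Q^2:
Q^2 = 77.4^2 = 5990.76
Compute pressure:
P = R * Q^2 = 0.765 * 5990.76
= 4582.9314 Pa

4582.9314 Pa


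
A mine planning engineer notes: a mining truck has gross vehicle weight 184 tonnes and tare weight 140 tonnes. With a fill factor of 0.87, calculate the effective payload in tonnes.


Maximum payload = gross - tare
= 184 - 140 = 44 tonnes
Effective payload = max payload * fill factor
= 44 * 0.87
= 38.28 tonnes

38.28 tonnes


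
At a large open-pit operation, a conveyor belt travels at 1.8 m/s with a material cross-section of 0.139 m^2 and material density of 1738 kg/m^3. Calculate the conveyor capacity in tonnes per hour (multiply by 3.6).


1565.4514 t/h

Volumetric flow = speed * area
= 1.8 * 0.139 = 0.2502 m^3/s
Mass flow = volumetric * density
= 0.2502 * 1738 = 434.8476 kg/s
Convert to t/h: multiply by 3.6
Capacity = 434.8476 * 3.6
= 1565.4514 t/h


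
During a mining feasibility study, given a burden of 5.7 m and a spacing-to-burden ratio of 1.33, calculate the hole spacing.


7.581 m

Spacing = burden * ratio
= 5.7 * 1.33
= 7.581 m


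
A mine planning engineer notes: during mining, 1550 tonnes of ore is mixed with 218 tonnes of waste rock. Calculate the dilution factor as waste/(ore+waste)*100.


Total material = ore + waste
= 1550 + 218 = 1768 tonnes
Dilution = waste / total * 100
= 218 / 1768 * 100
= 0.1233031674 * 100
= 12.3303%

12.3303%


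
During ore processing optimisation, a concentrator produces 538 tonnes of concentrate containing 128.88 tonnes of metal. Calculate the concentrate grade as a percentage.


23.9554%

Grade = (metal in concentrate / concentrate mass) * 100
= (128.88 / 538) * 100
= 0.2395539033 * 100
= 23.9554%


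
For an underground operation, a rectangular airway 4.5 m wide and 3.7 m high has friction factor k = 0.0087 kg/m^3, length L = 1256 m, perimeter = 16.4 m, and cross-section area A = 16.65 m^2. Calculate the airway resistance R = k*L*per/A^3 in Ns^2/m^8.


Compute the numerator:
k * L * per = 0.0087 * 1256 * 16.4
= 179.20608
Compute the denominator:
A^3 = 16.65^3 = 4615.754625
Resistance:
R = 179.20608 / 4615.754625
= 0.0388 Ns^2/m^8

0.0388 Ns^2/m^8


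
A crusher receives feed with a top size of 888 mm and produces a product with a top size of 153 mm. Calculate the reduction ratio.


5.8039

Reduction ratio = feed size / product size
= 888 / 153
= 5.8039


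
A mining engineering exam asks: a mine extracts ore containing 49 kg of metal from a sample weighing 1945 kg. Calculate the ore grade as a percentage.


Ore grade = (metal mass / ore mass) * 100
= (49 / 1945) * 100
= 0.02519280206 * 100
= 2.5193%

2.5193%


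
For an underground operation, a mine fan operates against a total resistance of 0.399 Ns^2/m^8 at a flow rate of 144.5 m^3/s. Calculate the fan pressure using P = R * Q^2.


Compute Q^2:
Q^2 = 144.5^2 = 20880.25
Compute pressure:
P = R * Q^2 = 0.399 * 20880.25
= 8331.2198 Pa

8331.2198 Pa


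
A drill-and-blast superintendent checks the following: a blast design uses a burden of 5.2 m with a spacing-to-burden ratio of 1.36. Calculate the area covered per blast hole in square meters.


36.7744 m^2

First, find the spacing:
Spacing = burden * ratio = 5.2 * 1.36
= 7.072 m
Then, calculate the area:
Area = burden * spacing = 5.2 * 7.072
= 36.7744 m^2


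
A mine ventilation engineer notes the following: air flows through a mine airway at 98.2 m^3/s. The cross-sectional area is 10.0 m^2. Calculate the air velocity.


Velocity = flow rate / cross-sectional area
= 98.2 / 10.0
= 9.82 m/s

9.82 m/s


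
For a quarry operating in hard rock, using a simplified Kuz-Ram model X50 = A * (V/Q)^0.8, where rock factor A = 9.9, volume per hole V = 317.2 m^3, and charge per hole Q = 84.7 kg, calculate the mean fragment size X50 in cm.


Compute V/Q:
V/Q = 317.2 / 84.7 = 3.74498229
Raise to the power 0.8:
(V/Q)^0.8 = 3.74498229^0.8 = 2.875807518
Multiply by A:
X50 = 9.9 * 2.875807518
= 28.4705 cm

28.4705 cm


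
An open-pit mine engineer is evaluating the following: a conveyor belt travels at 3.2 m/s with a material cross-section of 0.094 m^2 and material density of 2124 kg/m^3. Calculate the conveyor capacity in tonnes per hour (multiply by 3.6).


Volumetric flow = speed * area
= 3.2 * 0.094 = 0.3008 m^3/s
Mass flow = volumetric * density
= 0.3008 * 2124 = 638.8992 kg/s
Convert to t/h: multiply by 3.6
Capacity = 638.8992 * 3.6
= 2300.0371 t/h

2300.0371 t/h


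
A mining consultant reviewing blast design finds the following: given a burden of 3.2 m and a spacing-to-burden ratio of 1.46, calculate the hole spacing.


Spacing = burden * ratio
= 3.2 * 1.46
= 4.672 m

4.672 m


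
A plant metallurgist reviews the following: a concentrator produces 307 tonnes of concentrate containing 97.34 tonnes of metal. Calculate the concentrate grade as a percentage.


Grade = (metal in concentrate / concentrate mass) * 100
= (97.34 / 307) * 100
= 0.3170684039 * 100
= 31.7068%

31.7068%


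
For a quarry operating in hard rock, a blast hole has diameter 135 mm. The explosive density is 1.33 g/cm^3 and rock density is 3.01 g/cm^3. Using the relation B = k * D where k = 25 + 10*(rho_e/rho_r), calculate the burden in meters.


First, compute k:
rho_e / rho_r = 1.33 / 3.01 = 0.4418604651
k = 25 + 10 * 0.4418604651 = 29.41860465
Then, compute burden:
B = k * D / 1000 = 29.41860465 * 135 / 1000
= 3971.511628 / 1000
= 3.9715 m

3.9715 m


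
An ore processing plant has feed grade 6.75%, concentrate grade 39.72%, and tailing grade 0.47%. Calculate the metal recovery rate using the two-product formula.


Using the two-product formula:
R = 100 * c * (f - t) / (f * (c - t))
Numerator = 100 * 39.72 * (6.75 - 0.47)
= 100 * 39.72 * 6.28
= 24944.16
Denominator = 6.75 * (39.72 - 0.47)
= 6.75 * 39.25
= 264.9375
R = 24944.16 / 264.9375
= 94.1511%

94.1511%


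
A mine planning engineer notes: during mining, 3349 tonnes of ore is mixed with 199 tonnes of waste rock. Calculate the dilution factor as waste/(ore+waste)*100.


Total material = ore + waste
= 3349 + 199 = 3548 tonnes
Dilution = waste / total * 100
= 199 / 3548 * 100
= 0.05608793687 * 100
= 5.6088%

5.6088%
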